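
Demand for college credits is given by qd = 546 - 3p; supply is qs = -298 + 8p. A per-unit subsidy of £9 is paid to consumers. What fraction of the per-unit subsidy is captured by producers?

Pre-subsidy: 546 - 3p = -298 + 8p gives p* = 844/11, q* = 3474/11.
With the rebate, buyers effectively pay pb = ps − 9, where ps is the price sellers receive.
Demand in terms of ps becomes qd = 546 − 3(ps − 9) = 573 - 3ps. Setting this equal to supply: 573 - 3ps = -298 + 8ps, so ps = 871/11.
Buyers pay pb = 871/11 − 9 = 772/11; q' = -298 + 8·(871/11) = 3690/11.
Buyers' price falls by p* − pb = 844/11 − 772/11 = 72/11; sellers' price rises by ps − p* = 871/11 − 844/11 = 27/11.
So producers capture (27/11)/9 = 3/11 of each unit of subsidy.

Producer share = 3/11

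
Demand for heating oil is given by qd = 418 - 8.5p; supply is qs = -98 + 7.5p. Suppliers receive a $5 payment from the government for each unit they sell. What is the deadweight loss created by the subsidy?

Pre-subsidy: 418 - 8.5p = -98 + 7.5p gives p* = 32.25, q* = 143.875.
With the subsidy, sellers receive ps = pb + 5 for each unit, where pb is the price buyers pay.
Supply in terms of pb becomes qs = -98 + 7.5(pb + 5) = -60.5 + 7.5pb. Setting this equal to demand: 418 - 8.5pb = -60.5 + 7.5pb, so pb = 29.90625.
Sellers receive ps = 29.90625 + 5 = 34.90625; q' = 418 − 8.5·29.90625 = 163.796875.
The subsidy expands output by 163.796875 − 143.875 = 19.921875 past the efficient level; on those units the gap between marginal cost and willingness to pay runs from 0 up to 5.
DWL = ½ × 5 × 19.921875 = 49.8046875.

Deadweight loss = $49.8046875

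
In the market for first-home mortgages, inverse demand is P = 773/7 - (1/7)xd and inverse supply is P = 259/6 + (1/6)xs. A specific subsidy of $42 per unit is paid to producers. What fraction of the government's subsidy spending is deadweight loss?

DWL / government spending = 882/4589

Pre-subsidy: 773/7 - (1/7)x = 259/6 + (1/6)x gives x* = 2825/13 and P* = 1032/13.
With the subsidy, sellers receive Ps = Pb + 42 for each unit, where Pb is the price buyers pay.
On the curves, Pb = 773/7 - (1/7)x and Ps = 259/6 + (1/6)x; the wedge Ps − Pb = 42 gives 259/6 + (1/6)x − (773/7 - (1/7)x) = 42, so x' = 353.
Then Pb = 773/7 − (1/7)·353 = 60 and Ps = 259/6 + (1/6)·353 = 102.
ΔCS = ½(2825/13 + 353)(1032/13 − 60) = 934164/169; ΔPS = ½(2825/13 + 353)(102 − 1032/13) = 1089858/169.
Government spending = 42 × 353 = 14826.
DWL = ½ × 42 × (353 − 2825/13) = 37044/13; fraction = (37044/13) / 14826 = 882/4589.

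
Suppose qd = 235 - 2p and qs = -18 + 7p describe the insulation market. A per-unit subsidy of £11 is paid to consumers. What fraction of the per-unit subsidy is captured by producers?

Producer share = 2/9

Pre-subsidy: 235 - 2p = -18 + 7p gives p* = 253/9, q* = 1609/9.
With the rebate, buyers effectively pay pb = ps − 11, where ps is the price sellers receive.
Demand in terms of ps becomes qd = 235 − 2(ps − 11) = 257 - 2ps. Setting this equal to supply: 257 - 2ps = -18 + 7ps, so ps = 275/9.
Buyers pay pb = 275/9 − 11 = 176/9; q' = -18 + 7·(275/9) = 1763/9.
Buyers' price falls by p* − pb = 253/9 − 176/9 = 77/9; sellers' price rises by ps − p* = 275/9 − 253/9 = 22/9.
So producers capture (22/9)/11 = 2/9 of each unit of subsidy.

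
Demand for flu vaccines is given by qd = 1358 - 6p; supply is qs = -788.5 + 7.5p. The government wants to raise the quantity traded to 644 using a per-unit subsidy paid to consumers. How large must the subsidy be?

At q = 644, invert demand for the buyer price: pb = (1358 − 644)/6 = 119; invert supply for the seller price: ps = (644 − (-788.5))/7.5 = 191.
The subsidy must fill the gap: s = ps − pb = 191 − 119 = 72.

Required subsidy s = 72 per unit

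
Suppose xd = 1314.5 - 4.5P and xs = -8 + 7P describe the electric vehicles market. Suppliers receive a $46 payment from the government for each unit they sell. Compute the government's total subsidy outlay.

Pre-subsidy: 1314.5 - 4.5P = -8 + 7P gives P* = 115, x* = 797.
With the subsidy, sellers receive Ps = Pb + 46 for each unit, where Pb is the price buyers pay.
Supply in terms of Pb becomes xs = -8 + 7(Pb + 46) = 314 + 7Pb. Setting this equal to demand: 1314.5 - 4.5Pb = 314 + 7Pb, so Pb = 87.
Sellers receive Ps = 87 + 46 = 133; x' = 1314.5 − 4.5·87 = 923.
Government outlay = subsidy × quantity = 46 × 923 = 42458.

Government cost = $42458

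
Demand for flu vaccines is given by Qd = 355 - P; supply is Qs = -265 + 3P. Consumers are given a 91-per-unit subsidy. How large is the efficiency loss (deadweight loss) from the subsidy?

Pre-subsidy: 355 - P = -265 + 3P gives P* = 155, Q* = 200.
With the rebate, buyers effectively pay Pb = Ps − 91, where Ps is the price sellers receive.
Demand in terms of Ps becomes Qd = 355 − 1(Ps − 91) = 446 - Ps. Setting this equal to supply: 446 - Ps = -265 + 3Ps, so Ps = 177.75.
Buyers pay Pb = 177.75 − 91 = 86.75; Q' = -265 + 3·177.75 = 268.25.
The subsidy expands output by 268.25 − 200 = 68.25 past the efficient level; on those units the gap between marginal cost and willingness to pay runs from 0 up to 91.
DWL = ½ × 91 × 68.25 = 3105.375.

Deadweight loss = 3105.375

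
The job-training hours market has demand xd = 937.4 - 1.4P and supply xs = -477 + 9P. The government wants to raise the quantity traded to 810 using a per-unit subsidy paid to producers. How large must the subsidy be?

Required subsidy s = 52 per unit

At x = 810, invert demand for the buyer price: Pb = (937.4 − 810)/1.4 = 91; invert supply for the seller price: Ps = (810 − (-477))/9 = 143.
The subsidy must fill the gap: s = Ps − Pb = 143 − 91 = 52.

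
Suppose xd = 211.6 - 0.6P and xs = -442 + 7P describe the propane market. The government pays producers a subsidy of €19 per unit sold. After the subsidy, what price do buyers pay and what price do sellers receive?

Pre-subsidy: 211.6 - 0.6P = -442 + 7P gives P* = 86, x* = 160.
With the subsidy, sellers receive Ps = Pb + 19 for each unit, where Pb is the price buyers pay.
Supply in terms of Pb becomes xs = -442 + 7(Pb + 19) = -309 + 7Pb. Setting this equal to demand: 211.6 - 0.6Pb = -309 + 7Pb, so Pb = 68.5.
Sellers receive Ps = 68.5 + 19 = 87.5; x' = 211.6 − 0.6·68.5 = 170.5.

Buyers pay €68.5; sellers receive €87.5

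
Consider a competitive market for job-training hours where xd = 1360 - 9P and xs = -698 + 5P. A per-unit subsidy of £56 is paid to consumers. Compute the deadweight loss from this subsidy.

Deadweight loss = £5040

Pre-subsidy: 1360 - 9P = -698 + 5P gives P* = 147, x* = 37.
With the rebate, buyers effectively pay Pb = Ps − 56, where Ps is the price sellers receive.
Demand in terms of Ps becomes xd = 1360 − 9(Ps − 56) = 1864 - 9Ps. Setting this equal to supply: 1864 - 9Ps = -698 + 5Ps, so Ps = 183.
Buyers pay Pb = 183 − 56 = 127; x' = -698 + 5·183 = 217.
The subsidy expands output by 217 − 37 = 180 past the efficient level; on those units the gap between marginal cost and willingness to pay runs from 0 up to 56.
DWL = ½ × 56 × 180 = 5040.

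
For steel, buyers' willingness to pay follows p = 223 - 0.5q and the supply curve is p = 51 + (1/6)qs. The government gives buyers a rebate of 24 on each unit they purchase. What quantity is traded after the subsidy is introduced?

q' = 294

Pre-subsidy: 223 - 0.5q = 51 + (1/6)q gives q* = 258 and p* = 94.
With the rebate, buyers effectively pay pb = ps − 24, where ps is the price sellers receive.
On the curves, pb = 223 - 0.5q and ps = 51 + (1/6)q; the wedge ps − pb = 24 gives 51 + (1/6)q − (223 - 0.5q) = 24, so q' = 294.
Then pb = 223 − 0.5·294 = 76 and ps = 51 + (1/6)·294 = 100.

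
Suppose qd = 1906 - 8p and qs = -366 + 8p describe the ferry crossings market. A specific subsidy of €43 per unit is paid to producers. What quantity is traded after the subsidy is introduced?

q' = 942

Pre-subsidy: 1906 - 8p = -366 + 8p gives p* = 142, q* = 770.
With the subsidy, sellers receive ps = pb + 43 for each unit, where pb is the price buyers pay.
Supply in terms of pb becomes qs = -366 + 8(pb + 43) = -22 + 8pb. Setting this equal to demand: 1906 - 8pb = -22 + 8pb, so pb = 120.5.
Sellers receive ps = 120.5 + 43 = 163.5; q' = 1906 − 8·120.5 = 942.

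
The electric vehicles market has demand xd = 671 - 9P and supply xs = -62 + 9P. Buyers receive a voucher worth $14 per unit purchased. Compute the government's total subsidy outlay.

Pre-subsidy: 671 - 9P = -62 + 9P gives P* = 733/18, x* = 304.5.
With the rebate, buyers effectively pay Pb = Ps − 14, where Ps is the price sellers receive.
Demand in terms of Ps becomes xd = 671 − 9(Ps − 14) = 797 - 9Ps. Setting this equal to supply: 797 - 9Ps = -62 + 9Ps, so Ps = 859/18.
Buyers pay Pb = 859/18 − 14 = 607/18; x' = -62 + 9·(859/18) = 367.5.
Government outlay = subsidy × quantity = 14 × 367.5 = 5145.

Government cost = $5145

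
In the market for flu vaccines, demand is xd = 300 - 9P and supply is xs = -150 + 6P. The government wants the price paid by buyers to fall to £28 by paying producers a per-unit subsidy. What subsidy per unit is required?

At a buyer price of 28, quantity demanded is 300 − 9·28 = 48.
Sellers supply 48 only when they receive Ps with -150 + 6·Ps = 48, i.e. Ps = 33.
s = Ps − Pb = 33 − 28 = 5.

Required subsidy s = £5 per unit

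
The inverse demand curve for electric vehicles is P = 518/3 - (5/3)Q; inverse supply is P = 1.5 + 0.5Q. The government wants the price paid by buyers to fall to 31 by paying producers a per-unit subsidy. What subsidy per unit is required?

At a buyer price of 31, quantity demanded is 103.6 − 0.6·31 = 85.
Sellers supply 85 only when they receive Ps = 1.5 + 0.5·85 = 44.
s = Ps − Pb = 44 − 31 = 13.

Required subsidy s = 13 per unit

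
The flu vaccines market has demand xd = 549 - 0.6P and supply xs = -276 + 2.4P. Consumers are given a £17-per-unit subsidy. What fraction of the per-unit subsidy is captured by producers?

Producer share = 0.2

Pre-subsidy: 549 - 0.6P = -276 + 2.4P gives P* = 275, x* = 384.
With the rebate, buyers effectively pay Pb = Ps − 17, where Ps is the price sellers receive.
Demand in terms of Ps becomes xd = 549 − 0.6(Ps − 17) = 559.2 - 0.6Ps. Setting this equal to supply: 559.2 - 0.6Ps = -276 + 2.4Ps, so Ps = 278.4.
Buyers pay Pb = 278.4 − 17 = 261.4; x' = -276 + 2.4·278.4 = 392.16.
Buyers' price falls by P* − Pb = 275 − 261.4 = 13.6; sellers' price rises by Ps − P* = 278.4 − 275 = 3.4.
So producers capture 3.4/17 = 0.2 of each unit of subsidy.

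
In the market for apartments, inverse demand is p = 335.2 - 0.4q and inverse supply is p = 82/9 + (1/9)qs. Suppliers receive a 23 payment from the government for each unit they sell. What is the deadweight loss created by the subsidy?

Deadweight loss = 517.5

Pre-subsidy: 335.2 - 0.4q = 82/9 + (1/9)q gives q* = 638 and p* = 80.
With the subsidy, sellers receive ps = pb + 23 for each unit, where pb is the price buyers pay.
On the curves, pb = 335.2 - 0.4q and ps = 82/9 + (1/9)q; the wedge ps − pb = 23 gives 82/9 + (1/9)q − (335.2 - 0.4q) = 23, so q' = 683.
Then pb = 335.2 − 0.4·683 = 62 and ps = 82/9 + (1/9)·683 = 85.
The subsidy expands output by 683 − 638 = 45 past the efficient level; on those units the gap between marginal cost and willingness to pay runs from 0 up to 23.
DWL = ½ × 23 × 45 = 517.5.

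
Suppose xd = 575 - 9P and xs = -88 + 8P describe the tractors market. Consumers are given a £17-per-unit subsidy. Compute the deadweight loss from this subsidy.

Pre-subsidy: 575 - 9P = -88 + 8P gives P* = 39, x* = 224.
With the rebate, buyers effectively pay Pb = Ps − 17, where Ps is the price sellers receive.
Demand in terms of Ps becomes xd = 575 − 9(Ps − 17) = 728 - 9Ps. Setting this equal to supply: 728 - 9Ps = -88 + 8Ps, so Ps = 48.
Buyers pay Pb = 48 − 17 = 31; x' = -88 + 8·48 = 296.
The subsidy expands output by 296 − 224 = 72 past the efficient level; on those units the gap between marginal cost and willingness to pay runs from 0 up to 17.
DWL = ½ × 17 × 72 = 612.

Deadweight loss = £612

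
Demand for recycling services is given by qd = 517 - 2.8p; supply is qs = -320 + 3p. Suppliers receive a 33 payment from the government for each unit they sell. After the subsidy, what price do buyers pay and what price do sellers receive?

Pre-subsidy: 517 - 2.8p = -320 + 3p gives p* = 4185/29, q* = 3275/29.
With the subsidy, sellers receive ps = pb + 33 for each unit, where pb is the price buyers pay.
Supply in terms of pb becomes qs = -320 + 3(pb + 33) = -221 + 3pb. Setting this equal to demand: 517 - 2.8pb = -221 + 3pb, so pb = 3690/29.
Sellers receive ps = 3690/29 + 33 = 4647/29; q' = 517 − 2.8·(3690/29) = 4661/29.

Buyers pay 3690/29; sellers receive 4647/29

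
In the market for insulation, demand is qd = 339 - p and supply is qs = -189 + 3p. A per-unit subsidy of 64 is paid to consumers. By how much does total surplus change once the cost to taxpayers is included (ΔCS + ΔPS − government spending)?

Net change in total surplus = -1536

Pre-subsidy: 339 - p = -189 + 3p gives p* = 132, q* = 207.
With the rebate, buyers effectively pay pb = ps − 64, where ps is the price sellers receive.
Demand in terms of ps becomes qd = 339 − 1(ps − 64) = 403 - ps. Setting this equal to supply: 403 - ps = -189 + 3ps, so ps = 148.
Buyers pay pb = 148 − 64 = 84; q' = -189 + 3·148 = 255.
ΔCS = ½(207 + 255)(132 − 84) = 11088; ΔPS = ½(207 + 255)(148 − 132) = 3696.
Government spending = 64 × 255 = 16320.
Net change = 11088 + 3696 − 16320 = -1536. The loss equals the DWL triangle ½·64·48.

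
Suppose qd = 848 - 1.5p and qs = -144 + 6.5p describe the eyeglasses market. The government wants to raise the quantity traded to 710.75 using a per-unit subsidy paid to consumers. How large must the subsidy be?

Required subsidy s = 40 per unit

At q = 710.75, invert demand for the buyer price: pb = (848 − 710.75)/1.5 = 91.5; invert supply for the seller price: ps = (710.75 − (-144))/6.5 = 131.5.
The subsidy must fill the gap: s = ps − pb = 131.5 − 91.5 = 40.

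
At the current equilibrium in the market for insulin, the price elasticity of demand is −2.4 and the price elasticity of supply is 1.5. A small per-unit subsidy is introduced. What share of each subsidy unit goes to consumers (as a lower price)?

Consumer share = 5/13

For a small subsidy around the equilibrium, the benefit split depends on the relative slopes, which at a point are proportional to the elasticities.
Buyer share = εs/(εs + |εd|) = 1.5/(1.5 + 2.4) = 5/13; seller share = |εd|/(εs + |εd|) = 8/13.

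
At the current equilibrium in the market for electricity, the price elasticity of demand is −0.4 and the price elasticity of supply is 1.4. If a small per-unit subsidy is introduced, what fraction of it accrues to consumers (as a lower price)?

Consumer share = 7/9

For a small subsidy around the equilibrium, the benefit split depends on the relative slopes, which at a point are proportional to the elasticities.
Buyer share = εs/(εs + |εd|) = 1.4/(1.4 + 0.4) = 7/9; seller share = |εd|/(εs + |εd|) = 2/9.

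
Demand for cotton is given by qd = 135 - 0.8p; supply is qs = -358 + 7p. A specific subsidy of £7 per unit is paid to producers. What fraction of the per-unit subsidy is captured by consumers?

Pre-subsidy: 135 - 0.8p = -358 + 7p gives p* = 2465/39, q* = 3293/39.
With the subsidy, sellers receive ps = pb + 7 for each unit, where pb is the price buyers pay.
Supply in terms of pb becomes qs = -358 + 7(pb + 7) = -309 + 7pb. Setting this equal to demand: 135 - 0.8pb = -309 + 7pb, so pb = 740/13.
Sellers receive ps = 740/13 + 7 = 831/13; q' = 135 − 0.8·(740/13) = 1163/13.
Buyers' price falls by p* − pb = 2465/39 − 740/13 = 245/39; sellers' price rises by ps − p* = 831/13 − 2465/39 = 28/39.
So consumers capture (245/39)/7 = 35/39 of each unit of subsidy.

Consumer share = 35/39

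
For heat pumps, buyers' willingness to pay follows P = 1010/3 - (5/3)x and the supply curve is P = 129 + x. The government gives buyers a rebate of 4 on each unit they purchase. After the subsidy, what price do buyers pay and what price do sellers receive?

Pre-subsidy: 1010/3 - (5/3)x = 129 + x gives x* = 77.875 and P* = 206.875.
With the rebate, buyers effectively pay Pb = Ps − 4, where Ps is the price sellers receive.
On the curves, Pb = 1010/3 - (5/3)x and Ps = 129 + x; the wedge Ps − Pb = 4 gives 129 + x − (1010/3 - (5/3)x) = 4, so x' = 79.375.
Then Pb = 1010/3 − (5/3)·79.375 = 204.375 and Ps = 129 + 1·79.375 = 208.375.

Buyers pay 204.375; sellers receive 208.375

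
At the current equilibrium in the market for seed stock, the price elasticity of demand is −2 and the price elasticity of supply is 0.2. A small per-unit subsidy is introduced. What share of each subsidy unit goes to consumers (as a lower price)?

For a small subsidy around the equilibrium, the benefit split depends on the relative slopes, which at a point are proportional to the elasticities.
Buyer share = εs/(εs + |εd|) = 0.2/(0.2 + 2) = 1/11; seller share = |εd|/(εs + |εd|) = 10/11.

Consumer share = 1/11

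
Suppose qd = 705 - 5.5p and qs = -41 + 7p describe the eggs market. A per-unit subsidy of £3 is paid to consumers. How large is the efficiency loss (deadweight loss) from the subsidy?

Pre-subsidy: 705 - 5.5p = -41 + 7p gives p* = 59.68, q* = 376.76.
With the rebate, buyers effectively pay pb = ps − 3, where ps is the price sellers receive.
Demand in terms of ps becomes qd = 705 − 5.5(ps − 3) = 721.5 - 5.5ps. Setting this equal to supply: 721.5 - 5.5ps = -41 + 7ps, so ps = 61.
Buyers pay pb = 61 − 3 = 58; q' = -41 + 7·61 = 386.
The subsidy expands output by 386 − 376.76 = 9.24 past the efficient level; on those units the gap between marginal cost and willingness to pay runs from 0 up to 3.
DWL = ½ × 3 × 9.24 = 13.86.

Deadweight loss = £13.86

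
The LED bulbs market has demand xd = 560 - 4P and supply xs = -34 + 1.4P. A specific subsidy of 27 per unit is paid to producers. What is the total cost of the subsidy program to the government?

Pre-subsidy: 560 - 4P = -34 + 1.4P gives P* = 110, x* = 120.
With the subsidy, sellers receive Ps = Pb + 27 for each unit, where Pb is the price buyers pay.
Supply in terms of Pb becomes xs = -34 + 1.4(Pb + 27) = 3.8 + 1.4Pb. Setting this equal to demand: 560 - 4Pb = 3.8 + 1.4Pb, so Pb = 103.
Sellers receive Ps = 103 + 27 = 130; x' = 560 − 4·103 = 148.
Government outlay = subsidy × quantity = 27 × 148 = 3996.

Government cost = 3996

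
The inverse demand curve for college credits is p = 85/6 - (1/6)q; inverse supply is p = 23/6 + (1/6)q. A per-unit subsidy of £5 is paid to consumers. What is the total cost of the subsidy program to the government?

Government cost = £230

Pre-subsidy: 85/6 - (1/6)q = 23/6 + (1/6)q gives q* = 31 and p* = 9.
With the rebate, buyers effectively pay pb = ps − 5, where ps is the price sellers receive.
On the curves, pb = 85/6 - (1/6)q and ps = 23/6 + (1/6)q; the wedge ps − pb = 5 gives 23/6 + (1/6)q − (85/6 - (1/6)q) = 5, so q' = 46.
Then pb = 85/6 − (1/6)·46 = 6.5 and ps = 23/6 + (1/6)·46 = 11.5.
Government outlay = subsidy × quantity = 5 × 46 = 230.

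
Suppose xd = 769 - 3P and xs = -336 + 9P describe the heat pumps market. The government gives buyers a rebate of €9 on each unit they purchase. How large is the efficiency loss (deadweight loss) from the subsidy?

Deadweight loss = €91.125

Pre-subsidy: 769 - 3P = -336 + 9P gives P* = 1105/12, x* = 492.75.
With the rebate, buyers effectively pay Pb = Ps − 9, where Ps is the price sellers receive.
Demand in terms of Ps becomes xd = 769 − 3(Ps − 9) = 796 - 3Ps. Setting this equal to supply: 796 - 3Ps = -336 + 9Ps, so Ps = 283/3.
Buyers pay Pb = 283/3 − 9 = 256/3; x' = -336 + 9·(283/3) = 513.
The subsidy expands output by 513 − 492.75 = 20.25 past the efficient level; on those units the gap between marginal cost and willingness to pay runs from 0 up to 9.
DWL = ½ × 9 × 20.25 = 91.125.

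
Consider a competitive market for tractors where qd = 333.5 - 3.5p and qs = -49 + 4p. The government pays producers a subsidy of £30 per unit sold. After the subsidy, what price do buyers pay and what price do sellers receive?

Buyers pay £35; sellers receive £65

Pre-subsidy: 333.5 - 3.5p = -49 + 4p gives p* = 51, q* = 155.
With the subsidy, sellers receive ps = pb + 30 for each unit, where pb is the price buyers pay.
Supply in terms of pb becomes qs = -49 + 4(pb + 30) = 71 + 4pb. Setting this equal to demand: 333.5 - 3.5pb = 71 + 4pb, so pb = 35.
Sellers receive ps = 35 + 30 = 65; q' = 333.5 − 3.5·35 = 211.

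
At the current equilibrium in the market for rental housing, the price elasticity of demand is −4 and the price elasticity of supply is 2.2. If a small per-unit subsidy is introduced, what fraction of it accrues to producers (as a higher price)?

For a small subsidy around the equilibrium, the benefit split depends on the relative slopes, which at a point are proportional to the elasticities.
Buyer share = εs/(εs + |εd|) = 2.2/(2.2 + 4) = 11/31; seller share = |εd|/(εs + |εd|) = 20/31.
So producers capture 20/31 of the subsidy.

Producer share = 20/31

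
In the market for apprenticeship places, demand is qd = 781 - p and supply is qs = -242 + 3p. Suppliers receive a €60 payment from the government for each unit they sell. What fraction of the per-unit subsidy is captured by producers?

Pre-subsidy: 781 - p = -242 + 3p gives p* = 255.75, q* = 525.25.
With the subsidy, sellers receive ps = pb + 60 for each unit, where pb is the price buyers pay.
Supply in terms of pb becomes qs = -242 + 3(pb + 60) = -62 + 3pb. Setting this equal to demand: 781 - pb = -62 + 3pb, so pb = 210.75.
Sellers receive ps = 210.75 + 60 = 270.75; q' = 781 − 1·210.75 = 570.25.
Buyers' price falls by p* − pb = 255.75 − 210.75 = 45; sellers' price rises by ps − p* = 270.75 − 255.75 = 15.
So producers capture 15/60 = 0.25 of each unit of subsidy.

Producer share = 0.25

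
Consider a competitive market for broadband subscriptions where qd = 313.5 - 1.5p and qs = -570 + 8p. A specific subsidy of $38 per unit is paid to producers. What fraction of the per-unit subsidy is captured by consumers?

Pre-subsidy: 313.5 - 1.5p = -570 + 8p gives p* = 93, q* = 174.
With the subsidy, sellers receive ps = pb + 38 for each unit, where pb is the price buyers pay.
Supply in terms of pb becomes qs = -570 + 8(pb + 38) = -266 + 8pb. Setting this equal to demand: 313.5 - 1.5pb = -266 + 8pb, so pb = 61.
Sellers receive ps = 61 + 38 = 99; q' = 313.5 − 1.5·61 = 222.
Buyers' price falls by p* − pb = 93 − 61 = 32; sellers' price rises by ps − p* = 99 − 93 = 6.
So consumers capture 32/38 = 16/19 of each unit of subsidy.

Consumer share = 16/19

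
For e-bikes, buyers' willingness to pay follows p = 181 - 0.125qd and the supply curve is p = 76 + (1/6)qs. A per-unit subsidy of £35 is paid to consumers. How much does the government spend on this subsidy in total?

Government cost = £16800

Pre-subsidy: 181 - 0.125q = 76 + (1/6)q gives q* = 360 and p* = 136.
With the rebate, buyers effectively pay pb = ps − 35, where ps is the price sellers receive.
On the curves, pb = 181 - 0.125q and ps = 76 + (1/6)q; the wedge ps − pb = 35 gives 76 + (1/6)q − (181 - 0.125q) = 35, so q' = 480.
Then pb = 181 − 0.125·480 = 121 and ps = 76 + (1/6)·480 = 156.
Government outlay = subsidy × quantity = 35 × 480 = 16800.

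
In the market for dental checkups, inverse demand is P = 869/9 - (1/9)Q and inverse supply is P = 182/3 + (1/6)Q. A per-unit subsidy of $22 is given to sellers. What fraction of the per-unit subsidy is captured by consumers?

Pre-subsidy: 869/9 - (1/9)Q = 182/3 + (1/6)Q gives Q* = 129.2 and P* = 82.2.
With the subsidy, sellers receive Ps = Pb + 22 for each unit, where Pb is the price buyers pay.
On the curves, Pb = 869/9 - (1/9)Q and Ps = 182/3 + (1/6)Q; the wedge Ps − Pb = 22 gives 182/3 + (1/6)Q − (869/9 - (1/9)Q) = 22, so Q' = 208.4.
Then Pb = 869/9 − (1/9)·208.4 = 73.4 and Ps = 182/3 + (1/6)·208.4 = 95.4.
Buyers' price falls by P* − Pb = 82.2 − 73.4 = 8.8; sellers' price rises by Ps − P* = 95.4 − 82.2 = 13.2.
So consumers capture 8.8/22 = 0.4 of each unit of subsidy.

Consumer share = 0.4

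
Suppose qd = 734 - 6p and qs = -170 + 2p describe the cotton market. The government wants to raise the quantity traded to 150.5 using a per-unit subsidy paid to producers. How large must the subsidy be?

Required subsidy s = 63 per unit

At q = 150.5, invert demand for the buyer price: pb = (734 − 150.5)/6 = 97.25; invert supply for the seller price: ps = (150.5 − (-170))/2 = 160.25.
The subsidy must fill the gap: s = ps − pb = 160.25 − 97.25 = 63.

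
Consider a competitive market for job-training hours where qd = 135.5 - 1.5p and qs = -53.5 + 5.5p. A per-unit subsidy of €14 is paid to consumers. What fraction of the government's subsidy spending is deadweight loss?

DWL / government spending = 33/446

Pre-subsidy: 135.5 - 1.5p = -53.5 + 5.5p gives p* = 27, q* = 95.
With the rebate, buyers effectively pay pb = ps − 14, where ps is the price sellers receive.
Demand in terms of ps becomes qd = 135.5 − 1.5(ps − 14) = 156.5 - 1.5ps. Setting this equal to supply: 156.5 - 1.5ps = -53.5 + 5.5ps, so ps = 30.
Buyers pay pb = 30 − 14 = 16; q' = -53.5 + 5.5·30 = 111.5.
ΔCS = ½(95 + 111.5)(27 − 16) = 1135.75; ΔPS = ½(95 + 111.5)(30 − 27) = 309.75.
Government spending = 14 × 111.5 = 1561.
DWL = ½ × 14 × (111.5 − 95) = 115.5; fraction = 115.5 / 1561 = 33/446.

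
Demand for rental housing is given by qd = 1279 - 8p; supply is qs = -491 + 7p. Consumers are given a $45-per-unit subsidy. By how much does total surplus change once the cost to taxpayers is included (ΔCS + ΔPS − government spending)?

Net change in total surplus = -$3780

Pre-subsidy: 1279 - 8p = -491 + 7p gives p* = 118, q* = 335.
With the rebate, buyers effectively pay pb = ps − 45, where ps is the price sellers receive.
Demand in terms of ps becomes qd = 1279 − 8(ps − 45) = 1639 - 8ps. Setting this equal to supply: 1639 - 8ps = -491 + 7ps, so ps = 142.
Buyers pay pb = 142 − 45 = 97; q' = -491 + 7·142 = 503.
ΔCS = ½(335 + 503)(118 − 97) = 8799; ΔPS = ½(335 + 503)(142 − 118) = 10056.
Government spending = 45 × 503 = 22635.
Net change = 8799 + 10056 − 22635 = -3780. The loss equals the DWL triangle ½·45·168.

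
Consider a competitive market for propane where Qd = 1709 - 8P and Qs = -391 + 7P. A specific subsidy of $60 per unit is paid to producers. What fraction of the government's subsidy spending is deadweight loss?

DWL / government spending = 112/813

Pre-subsidy: 1709 - 8P = -391 + 7P gives P* = 140, Q* = 589.
With the subsidy, sellers receive Ps = Pb + 60 for each unit, where Pb is the price buyers pay.
Supply in terms of Pb becomes Qs = -391 + 7(Pb + 60) = 29 + 7Pb. Setting this equal to demand: 1709 - 8Pb = 29 + 7Pb, so Pb = 112.
Sellers receive Ps = 112 + 60 = 172; Q' = 1709 − 8·112 = 813.
ΔCS = ½(589 + 813)(140 − 112) = 19628; ΔPS = ½(589 + 813)(172 − 140) = 22432.
Government spending = 60 × 813 = 48780.
DWL = ½ × 60 × (813 − 589) = 6720; fraction = 6720 / 48780 = 112/813.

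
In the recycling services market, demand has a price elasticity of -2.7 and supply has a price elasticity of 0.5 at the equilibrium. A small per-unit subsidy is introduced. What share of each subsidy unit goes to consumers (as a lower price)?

Consumer share = 0.15625

For a small subsidy around the equilibrium, the benefit split depends on the relative slopes, which at a point are proportional to the elasticities.
Buyer share = εs/(εs + |εd|) = 0.5/(0.5 + 2.7) = 0.15625; seller share = |εd|/(εs + |εd|) = 0.84375.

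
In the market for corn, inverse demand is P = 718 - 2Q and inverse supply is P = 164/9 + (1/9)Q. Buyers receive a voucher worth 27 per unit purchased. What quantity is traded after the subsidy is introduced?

Pre-subsidy: 718 - 2Q = 164/9 + (1/9)Q gives Q* = 6298/19 and P* = 1046/19.
With the rebate, buyers effectively pay Pb = Ps − 27, where Ps is the price sellers receive.
On the curves, Pb = 718 - 2Q and Ps = 164/9 + (1/9)Q; the wedge Ps − Pb = 27 gives 164/9 + (1/9)Q − (718 - 2Q) = 27, so Q' = 6541/19.
Then Pb = 718 − 2·(6541/19) = 560/19 and Ps = 164/9 + (1/9)·(6541/19) = 1073/19.

Q' = 6541/19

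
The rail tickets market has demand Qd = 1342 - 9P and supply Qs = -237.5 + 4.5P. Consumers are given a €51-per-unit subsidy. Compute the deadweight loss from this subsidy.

Pre-subsidy: 1342 - 9P = -237.5 + 4.5P gives P* = 117, Q* = 289.
With the rebate, buyers effectively pay Pb = Ps − 51, where Ps is the price sellers receive.
Demand in terms of Ps becomes Qd = 1342 − 9(Ps − 51) = 1801 - 9Ps. Setting this equal to supply: 1801 - 9Ps = -237.5 + 4.5Ps, so Ps = 151.
Buyers pay Pb = 151 − 51 = 100; Q' = -237.5 + 4.5·151 = 442.
The subsidy expands output by 442 − 289 = 153 past the efficient level; on those units the gap between marginal cost and willingness to pay runs from 0 up to 51.
DWL = ½ × 51 × 153 = 3901.5.

Deadweight loss = €3901.5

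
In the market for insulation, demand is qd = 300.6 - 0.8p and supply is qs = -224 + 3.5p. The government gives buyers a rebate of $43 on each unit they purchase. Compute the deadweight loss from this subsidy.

Pre-subsidy: 300.6 - 0.8p = -224 + 3.5p gives p* = 122, q* = 203.
With the rebate, buyers effectively pay pb = ps − 43, where ps is the price sellers receive.
Demand in terms of ps becomes qd = 300.6 − 0.8(ps − 43) = 335 - 0.8ps. Setting this equal to supply: 335 - 0.8ps = -224 + 3.5ps, so ps = 130.
Buyers pay pb = 130 − 43 = 87; q' = -224 + 3.5·130 = 231.
The subsidy expands output by 231 − 203 = 28 past the efficient level; on those units the gap between marginal cost and willingness to pay runs from 0 up to 43.
DWL = ½ × 43 × 28 = 602.

Deadweight loss = $602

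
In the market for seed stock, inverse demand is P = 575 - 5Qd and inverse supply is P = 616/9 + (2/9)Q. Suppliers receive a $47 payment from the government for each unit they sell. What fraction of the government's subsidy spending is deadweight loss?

DWL / government spending = 9/212

Pre-subsidy: 575 - 5Q = 616/9 + (2/9)Q gives Q* = 97 and P* = 90.
With the subsidy, sellers receive Ps = Pb + 47 for each unit, where Pb is the price buyers pay.
On the curves, Pb = 575 - 5Q and Ps = 616/9 + (2/9)Q; the wedge Ps − Pb = 47 gives 616/9 + (2/9)Q − (575 - 5Q) = 47, so Q' = 106.
Then Pb = 575 − 5·106 = 45 and Ps = 616/9 + (2/9)·106 = 92.
ΔCS = ½(97 + 106)(90 − 45) = 4567.5; ΔPS = ½(97 + 106)(92 − 90) = 203.
Government spending = 47 × 106 = 4982.
DWL = ½ × 47 × (106 − 97) = 211.5; fraction = 211.5 / 4982 = 9/212.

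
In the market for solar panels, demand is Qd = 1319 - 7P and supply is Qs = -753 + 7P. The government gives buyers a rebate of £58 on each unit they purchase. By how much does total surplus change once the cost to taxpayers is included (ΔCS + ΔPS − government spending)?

Net change in total surplus = -£5887

Pre-subsidy: 1319 - 7P = -753 + 7P gives P* = 148, Q* = 283.
With the rebate, buyers effectively pay Pb = Ps − 58, where Ps is the price sellers receive.
Demand in terms of Ps becomes Qd = 1319 − 7(Ps − 58) = 1725 - 7Ps. Setting this equal to supply: 1725 - 7Ps = -753 + 7Ps, so Ps = 177.
Buyers pay Pb = 177 − 58 = 119; Q' = -753 + 7·177 = 486.
ΔCS = ½(283 + 486)(148 − 119) = 11150.5; ΔPS = ½(283 + 486)(177 − 148) = 11150.5.
Government spending = 58 × 486 = 28188.
Net change = 11150.5 + 11150.5 − 28188 = -5887. The loss equals the DWL triangle ½·58·203.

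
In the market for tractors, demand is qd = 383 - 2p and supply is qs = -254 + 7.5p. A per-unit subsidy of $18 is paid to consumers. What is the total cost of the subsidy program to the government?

Pre-subsidy: 383 - 2p = -254 + 7.5p gives p* = 1274/19, q* = 4729/19.
With the rebate, buyers effectively pay pb = ps − 18, where ps is the price sellers receive.
Demand in terms of ps becomes qd = 383 − 2(ps − 18) = 419 - 2ps. Setting this equal to supply: 419 - 2ps = -254 + 7.5ps, so ps = 1346/19.
Buyers pay pb = 1346/19 − 18 = 1004/19; q' = -254 + 7.5·(1346/19) = 5269/19.
Government outlay = subsidy × quantity = 18 × 5269/19 = 94842/19.

Government cost = 94842/19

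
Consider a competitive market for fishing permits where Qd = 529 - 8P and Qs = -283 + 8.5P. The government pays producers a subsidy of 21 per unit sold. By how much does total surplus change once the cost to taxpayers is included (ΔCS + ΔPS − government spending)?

Pre-subsidy: 529 - 8P = -283 + 8.5P gives P* = 1624/33, Q* = 4465/33.
With the subsidy, sellers receive Ps = Pb + 21 for each unit, where Pb is the price buyers pay.
Supply in terms of Pb becomes Qs = -283 + 8.5(Pb + 21) = -104.5 + 8.5Pb. Setting this equal to demand: 529 - 8Pb = -104.5 + 8.5Pb, so Pb = 1267/33.
Sellers receive Ps = 1267/33 + 21 = 1960/33; Q' = 529 − 8·(1267/33) = 7321/33.
ΔCS = ½(4465/33 + 7321/33)(1624/33 − 1267/33) = 701267/363; ΔPS = ½(4465/33 + 7321/33)(1960/33 − 1624/33) = 660016/363.
Government spending = 21 × 7321/33 = 51247/11.
Net change = 701267/363 + 660016/363 − 51247/11 = -9996/11. The loss equals the DWL triangle ½·21·952/11.

Net change in total surplus = -9996/11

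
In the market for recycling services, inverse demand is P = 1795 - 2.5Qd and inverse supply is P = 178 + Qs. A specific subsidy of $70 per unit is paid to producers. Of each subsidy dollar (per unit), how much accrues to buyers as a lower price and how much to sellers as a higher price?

Pre-subsidy: 1795 - 2.5Q = 178 + Q gives Q* = 462 and P* = 640.
With the subsidy, sellers receive Ps = Pb + 70 for each unit, where Pb is the price buyers pay.
On the curves, Pb = 1795 - 2.5Q and Ps = 178 + Q; the wedge Ps − Pb = 70 gives 178 + Q − (1795 - 2.5Q) = 70, so Q' = 482.
Then Pb = 1795 − 2.5·482 = 590 and Ps = 178 + 1·482 = 660.
Buyers' price falls by P* − Pb = 640 − 590 = 50; sellers' price rises by Ps − P* = 660 − 640 = 20.

Buyers gain $50 per unit; sellers gain $20 per unit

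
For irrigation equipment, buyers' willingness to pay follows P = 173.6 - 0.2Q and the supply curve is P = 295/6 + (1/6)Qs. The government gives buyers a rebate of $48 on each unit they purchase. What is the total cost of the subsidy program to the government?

Pre-subsidy: 173.6 - 0.2Q = 295/6 + (1/6)Q gives Q* = 3733/11 and P* = 1163/11.
With the rebate, buyers effectively pay Pb = Ps − 48, where Ps is the price sellers receive.
On the curves, Pb = 173.6 - 0.2Q and Ps = 295/6 + (1/6)Q; the wedge Ps − Pb = 48 gives 295/6 + (1/6)Q − (173.6 - 0.2Q) = 48, so Q' = 5173/11.
Then Pb = 173.6 − 0.2·(5173/11) = 875/11 and Ps = 295/6 + (1/6)·(5173/11) = 1403/11.
Government outlay = subsidy × quantity = 48 × 5173/11 = 248304/11.

Government cost = 248304/11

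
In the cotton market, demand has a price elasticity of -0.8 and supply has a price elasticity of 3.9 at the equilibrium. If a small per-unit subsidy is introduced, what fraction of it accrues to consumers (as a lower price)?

For a small subsidy around the equilibrium, the benefit split depends on the relative slopes, which at a point are proportional to the elasticities.
Buyer share = εs/(εs + |εd|) = 3.9/(3.9 + 0.8) = 39/47; seller share = |εd|/(εs + |εd|) = 8/47.

Consumer share = 39/47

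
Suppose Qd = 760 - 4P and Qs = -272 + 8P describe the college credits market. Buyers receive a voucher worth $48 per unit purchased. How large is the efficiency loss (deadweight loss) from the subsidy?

Pre-subsidy: 760 - 4P = -272 + 8P gives P* = 86, Q* = 416.
With the rebate, buyers effectively pay Pb = Ps − 48, where Ps is the price sellers receive.
Demand in terms of Ps becomes Qd = 760 − 4(Ps − 48) = 952 - 4Ps. Setting this equal to supply: 952 - 4Ps = -272 + 8Ps, so Ps = 102.
Buyers pay Pb = 102 − 48 = 54; Q' = -272 + 8·102 = 544.
The subsidy expands output by 544 − 416 = 128 past the efficient level; on those units the gap between marginal cost and willingness to pay runs from 0 up to 48.
DWL = ½ × 48 × 128 = 3072.

Deadweight loss = $3072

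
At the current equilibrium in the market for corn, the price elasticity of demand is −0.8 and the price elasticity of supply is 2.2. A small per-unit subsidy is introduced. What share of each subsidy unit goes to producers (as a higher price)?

For a small subsidy around the equilibrium, the benefit split depends on the relative slopes, which at a point are proportional to the elasticities.
Buyer share = εs/(εs + |εd|) = 2.2/(2.2 + 0.8) = 11/15; seller share = |εd|/(εs + |εd|) = 4/15.
So producers capture 4/15 of the subsidy.

Producer share = 4/15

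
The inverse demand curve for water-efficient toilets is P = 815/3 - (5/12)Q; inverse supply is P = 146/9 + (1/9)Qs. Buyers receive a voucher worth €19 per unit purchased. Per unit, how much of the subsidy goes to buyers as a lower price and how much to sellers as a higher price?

Buyers gain €15 per unit; sellers gain €4 per unit

Pre-subsidy: 815/3 - (5/12)Q = 146/9 + (1/9)Q gives Q* = 484 and P* = 70.
With the rebate, buyers effectively pay Pb = Ps − 19, where Ps is the price sellers receive.
On the curves, Pb = 815/3 - (5/12)Q and Ps = 146/9 + (1/9)Q; the wedge Ps − Pb = 19 gives 146/9 + (1/9)Q − (815/3 - (5/12)Q) = 19, so Q' = 520.
Then Pb = 815/3 − (5/12)·520 = 55 and Ps = 146/9 + (1/9)·520 = 74.
Buyers' price falls by P* − Pb = 70 − 55 = 15; sellers' price rises by Ps − P* = 74 − 70 = 4.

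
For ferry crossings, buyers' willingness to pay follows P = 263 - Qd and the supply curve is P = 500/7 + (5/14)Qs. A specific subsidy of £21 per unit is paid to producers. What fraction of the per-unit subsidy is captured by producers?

Producer share = 5/19

Pre-subsidy: 263 - Q = 500/7 + (5/14)Q gives Q* = 2682/19 and P* = 2315/19.
With the subsidy, sellers receive Ps = Pb + 21 for each unit, where Pb is the price buyers pay.
On the curves, Pb = 263 - Q and Ps = 500/7 + (5/14)Q; the wedge Ps − Pb = 21 gives 500/7 + (5/14)Q − (263 - Q) = 21, so Q' = 2976/19.
Then Pb = 263 − 1·(2976/19) = 2021/19 and Ps = 500/7 + (5/14)·(2976/19) = 2420/19.
Buyers' price falls by P* − Pb = 2315/19 − 2021/19 = 294/19; sellers' price rises by Ps − P* = 2420/19 − 2315/19 = 105/19.
So producers capture (105/19)/21 = 5/19 of each unit of subsidy.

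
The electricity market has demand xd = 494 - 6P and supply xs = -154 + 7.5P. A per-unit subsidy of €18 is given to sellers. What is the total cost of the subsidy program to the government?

Pre-subsidy: 494 - 6P = -154 + 7.5P gives P* = 48, x* = 206.
With the subsidy, sellers receive Ps = Pb + 18 for each unit, where Pb is the price buyers pay.
Supply in terms of Pb becomes xs = -154 + 7.5(Pb + 18) = -19 + 7.5Pb. Setting this equal to demand: 494 - 6Pb = -19 + 7.5Pb, so Pb = 38.
Sellers receive Ps = 38 + 18 = 56; x' = 494 − 6·38 = 266.
Government outlay = subsidy × quantity = 18 × 266 = 4788.

Government cost = €4788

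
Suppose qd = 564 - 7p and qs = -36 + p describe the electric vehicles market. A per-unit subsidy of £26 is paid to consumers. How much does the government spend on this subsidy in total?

Pre-subsidy: 564 - 7p = -36 + p gives p* = 75, q* = 39.
With the rebate, buyers effectively pay pb = ps − 26, where ps is the price sellers receive.
Demand in terms of ps becomes qd = 564 − 7(ps − 26) = 746 - 7ps. Setting this equal to supply: 746 - 7ps = -36 + ps, so ps = 97.75.
Buyers pay pb = 97.75 − 26 = 71.75; q' = -36 + 1·97.75 = 61.75.
Government outlay = subsidy × quantity = 26 × 61.75 = 1605.5.

Government cost = £1605.5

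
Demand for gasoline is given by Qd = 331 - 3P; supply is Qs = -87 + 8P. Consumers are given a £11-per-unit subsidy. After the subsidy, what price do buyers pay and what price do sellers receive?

Buyers pay £30; sellers receive £41

Pre-subsidy: 331 - 3P = -87 + 8P gives P* = 38, Q* = 217.
With the rebate, buyers effectively pay Pb = Ps − 11, where Ps is the price sellers receive.
Demand in terms of Ps becomes Qd = 331 − 3(Ps − 11) = 364 - 3Ps. Setting this equal to supply: 364 - 3Ps = -87 + 8Ps, so Ps = 41.
Buyers pay Pb = 41 − 11 = 30; Q' = -87 + 8·41 = 241.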